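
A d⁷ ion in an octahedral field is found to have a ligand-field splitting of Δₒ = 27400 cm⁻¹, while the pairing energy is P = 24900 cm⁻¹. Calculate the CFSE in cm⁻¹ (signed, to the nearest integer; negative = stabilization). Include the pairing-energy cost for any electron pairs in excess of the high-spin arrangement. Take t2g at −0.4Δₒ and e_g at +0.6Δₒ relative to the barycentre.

Here Δₒ > P (27400 > 24900), so the low-spin state is favoured.
That gives t2g^6 e_g^1.
Orbital CFSE = -1.8Δₒ = -1.8 × 27400 = -49320 cm⁻¹.
Excess pairs vs high-spin: 3 − 2 = 1; pairing cost = +24900 cm⁻¹.
Net CFSE = -49320 + 24900 = -24420 cm⁻¹.

-24420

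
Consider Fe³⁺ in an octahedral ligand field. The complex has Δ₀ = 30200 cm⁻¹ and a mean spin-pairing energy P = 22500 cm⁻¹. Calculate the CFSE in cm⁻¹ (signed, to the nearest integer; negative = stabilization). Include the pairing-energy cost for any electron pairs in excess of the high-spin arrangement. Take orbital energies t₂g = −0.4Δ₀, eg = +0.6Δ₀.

-15400

Group 8 minus oxidation state +3 gives a d⁵ configuration for Fe³⁺.
Here Δ₀ > P (30200 > 22500), so the low-spin state is favoured.
Configuration: t₂g⁵ eg⁰.
Orbital CFSE = -2.0Δ₀ = -2.0 × 30200 = -60400 cm⁻¹.
Excess pairs vs high-spin: 2 − 0 = 2; pairing cost = +45000 cm⁻¹.
Net CFSE = -60400 + 45000 = -15400 cm⁻¹.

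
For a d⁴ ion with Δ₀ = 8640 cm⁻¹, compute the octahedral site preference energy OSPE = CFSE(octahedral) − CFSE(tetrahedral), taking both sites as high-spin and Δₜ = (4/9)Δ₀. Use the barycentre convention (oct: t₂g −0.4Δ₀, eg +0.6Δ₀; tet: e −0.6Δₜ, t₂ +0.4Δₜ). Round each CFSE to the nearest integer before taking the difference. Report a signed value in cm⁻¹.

-3648

Octahedral high-spin t2g^3 e_g^1: CFSE = -0.6 × 8640 = -5184 cm⁻¹.
Tetrahedral e^2 t2^2 gives -0.4Δₜ = -0.4 × (4/9) × 8640 = -1536 cm⁻¹.
OSPE = -5184 − (-1536) = -3648 cm⁻¹.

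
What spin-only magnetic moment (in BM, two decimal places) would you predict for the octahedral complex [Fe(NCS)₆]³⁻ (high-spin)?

5.92 BM

Each NCS⁻ contributes -1; 6 × (-1) = -6. With overall charge -3, Fe is in the +3 oxidation state.
Fe sits in group 8; removing 3 electrons leaves Fe³⁺ with 8 − 3 = 5 d electrons.
Configuration: t₂g³ eg² → 5 unpaired electrons.
μ(spin-only) = √[5(5+2)] = √35 ≈ 5.92 BM.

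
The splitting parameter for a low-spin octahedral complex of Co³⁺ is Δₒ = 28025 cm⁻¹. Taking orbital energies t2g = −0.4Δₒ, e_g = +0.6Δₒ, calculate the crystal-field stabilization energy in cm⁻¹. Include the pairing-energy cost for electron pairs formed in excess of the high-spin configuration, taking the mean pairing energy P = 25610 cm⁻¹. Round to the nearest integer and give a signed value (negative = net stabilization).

Co is in group 9, so Co³⁺ is d⁶ (9 − 3 = 6).
Configuration: t2g^6 e_g^0.
Orbital CFSE = 6(-0.4) + 0(0.6) = -2.4Δₒ = -2.4 × 28025 = -67260 cm⁻¹.
Relative to high-spin t2g^4 e_g^2 (1 paired), the low-spin configuration has 2 additional pairs, contributing +2 × 25610 = +51220 cm⁻¹.
Combining: -67260 + 51220 = -16040 cm⁻¹.

-16040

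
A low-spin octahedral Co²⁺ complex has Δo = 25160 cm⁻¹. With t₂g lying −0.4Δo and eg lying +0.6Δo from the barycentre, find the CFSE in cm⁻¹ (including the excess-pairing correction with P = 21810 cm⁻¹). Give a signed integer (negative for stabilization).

-23478

Co²⁺: group 9, so d-count = 9 − 2 = 7.
The d⁷ electrons fill as t₂g⁶ eg¹.
CFSE(orbital) = 6×(-0.4Δo) + 1×(0.6Δo) = -1.8Δo; with Δo = 25160 cm⁻¹ that is -45288 cm⁻¹.
Relative to high-spin t₂g⁵ eg² (2 paired), the low-spin configuration has 1 additional pair, contributing +1 × 21810 = +21810 cm⁻¹.
Combining: -45288 + 21810 = -23478 cm⁻¹.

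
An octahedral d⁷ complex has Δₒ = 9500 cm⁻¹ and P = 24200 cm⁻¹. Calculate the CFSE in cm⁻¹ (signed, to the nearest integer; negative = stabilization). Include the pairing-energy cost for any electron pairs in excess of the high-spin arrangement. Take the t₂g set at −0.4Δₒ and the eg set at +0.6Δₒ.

-7600

With Δₒ < P the complex is high-spin.
That gives t₂g⁵ eg².
Orbital CFSE = -0.8Δₒ = -0.8 × 9500 = -7600 cm⁻¹.
High-spin has no excess pairs, so no pairing correction applies.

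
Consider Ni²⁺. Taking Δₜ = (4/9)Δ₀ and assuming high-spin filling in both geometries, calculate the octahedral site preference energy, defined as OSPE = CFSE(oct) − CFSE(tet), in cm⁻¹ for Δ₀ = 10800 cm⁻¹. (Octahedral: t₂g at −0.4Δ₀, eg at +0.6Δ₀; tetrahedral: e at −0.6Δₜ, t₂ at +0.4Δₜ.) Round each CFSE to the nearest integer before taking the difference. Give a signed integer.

-9120

Ni²⁺: group 10, so d-count = 10 − 2 = 8.
Octahedral high-spin t₂g⁶ eg²: CFSE = -1.2 × 10800 = -12960 cm⁻¹.
Tetrahedral: e⁴ t₂⁴, CFSE = 4(−0.6) + 4(+0.4) = -0.8Δₜ = -0.8 × (4/9) × 10800 = -3840 cm⁻¹.
OSPE = -12960 − (-3840) = -9120 cm⁻¹.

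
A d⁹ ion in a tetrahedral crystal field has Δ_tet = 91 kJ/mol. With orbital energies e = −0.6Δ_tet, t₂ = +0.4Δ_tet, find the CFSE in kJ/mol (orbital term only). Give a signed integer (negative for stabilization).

-36

With tetrahedral geometry the complex is necessarily high-spin.
Electron filling gives e⁴ t₂⁵.
CFSE(orbital) = 4×(-0.6Δ_tet) + 5×(0.4Δ_tet) = -0.4Δ_tet; with Δ_tet = 91 kJ/mol that is -36 kJ/mol.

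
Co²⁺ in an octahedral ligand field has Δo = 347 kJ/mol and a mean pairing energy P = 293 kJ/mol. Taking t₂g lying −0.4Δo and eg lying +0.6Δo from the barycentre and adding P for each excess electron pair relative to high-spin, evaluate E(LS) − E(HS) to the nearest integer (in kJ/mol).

-54

Co is in group 9, so Co²⁺ is d⁷ (9 − 2 = 7).
In the high-spin limit (t₂g⁵ eg²) the orbital term is -0.8Δo = -278 kJ/mol, with no excess pairing.
Low-spin t₂g⁶ eg¹ gives -1.8Δo = -625 kJ/mol, but forming 1 extra pair costs 1P = 293 kJ/mol, so E(LS) = -625 + 293 = -332 kJ/mol.
E(LS) − E(HS) = -332 − (-278) = -54 kJ/mol.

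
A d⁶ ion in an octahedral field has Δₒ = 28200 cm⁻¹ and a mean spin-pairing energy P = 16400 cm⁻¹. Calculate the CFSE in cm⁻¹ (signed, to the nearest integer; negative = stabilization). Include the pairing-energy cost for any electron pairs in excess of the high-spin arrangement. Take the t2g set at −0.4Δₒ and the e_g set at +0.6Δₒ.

-34880

Here Δₒ > P (28200 > 16400), so the low-spin state is favoured.
That gives t2g^6 e_g^0.
Orbital CFSE = -2.4Δₒ = -2.4 × 28200 = -67680 cm⁻¹.
Excess pairs vs high-spin: 3 − 1 = 2; pairing cost = +32800 cm⁻¹.
Net CFSE = -67680 + 32800 = -34880 cm⁻¹.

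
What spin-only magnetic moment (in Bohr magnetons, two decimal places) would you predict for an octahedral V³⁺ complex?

V sits in group 5; removing 3 electrons leaves V³⁺ with 5 − 3 = 2 d electrons.
Configuration: t₂g² eg⁰ → 2 unpaired electrons.
μ(spin-only) = √[2(2+2)] = √8 ≈ 2.83 Bohr magnetons.

2.83 Bohr magnetons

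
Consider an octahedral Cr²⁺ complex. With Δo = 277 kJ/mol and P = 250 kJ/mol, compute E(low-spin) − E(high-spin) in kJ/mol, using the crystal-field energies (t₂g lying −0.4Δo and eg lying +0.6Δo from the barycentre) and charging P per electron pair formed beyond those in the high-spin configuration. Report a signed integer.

Cr²⁺: group 6, so d-count = 6 − 2 = 4.
High-spin: t₂g³ eg¹, CFSE = -0.6Δo = -166 kJ/mol.
For low-spin the configuration is t₂g⁴ eg⁰: orbital energy -1.6 × 277 = -443 kJ/mol, and 1 additional pair relative to high-spin adds 250 kJ/mol, giving -193 kJ/mol.
E(LS) − E(HS) = -193 − (-166) = -27 kJ/mol.

-27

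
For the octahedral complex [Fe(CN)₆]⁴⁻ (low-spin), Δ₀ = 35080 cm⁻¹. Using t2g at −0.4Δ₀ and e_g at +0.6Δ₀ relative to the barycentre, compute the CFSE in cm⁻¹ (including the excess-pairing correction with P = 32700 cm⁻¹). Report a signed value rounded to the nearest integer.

-18792

Each CN⁻ contributes -1; 6 × (-1) = -6. With overall charge -4, Fe is in the +2 oxidation state.
Fe is in group 8, so Fe²⁺ is d⁶ (8 − 2 = 6).
The d⁶ electrons fill as t2g^6 e_g^0.
Orbital CFSE = 6(-0.4) + 0(0.6) = -2.4Δ₀ = -2.4 × 35080 = -84192 cm⁻¹.
High-spin d⁶ would be t2g^4 e_g^2 with 1 pair; low-spin has 3, so 2 excess pairs cost +2P = +65400 cm⁻¹.
Overall CFSE = -84192 + 65400 = -18792 cm⁻¹.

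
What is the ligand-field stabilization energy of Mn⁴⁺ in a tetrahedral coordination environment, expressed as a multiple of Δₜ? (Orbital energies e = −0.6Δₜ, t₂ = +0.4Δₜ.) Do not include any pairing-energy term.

-0.8 Δₜ

Mn⁴⁺: group 7, so d-count = 7 − 4 = 3.
Tetrahedral fields are weak (Δₜ ≈ 4/9 Δₒ), so electrons fill high-spin.
Configuration: e² t₂¹.
CFSE = 2(-0.6Δₜ) + 1(0.4Δₜ) = -1.2Δₜ + 0.4Δₜ = -0.8Δₜ.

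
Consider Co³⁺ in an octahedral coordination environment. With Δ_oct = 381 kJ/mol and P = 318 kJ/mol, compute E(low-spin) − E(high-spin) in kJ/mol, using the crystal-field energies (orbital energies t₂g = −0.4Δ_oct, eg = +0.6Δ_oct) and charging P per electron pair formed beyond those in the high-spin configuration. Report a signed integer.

Co is in group 9, so Co³⁺ is d⁶ (9 − 3 = 6).
In the high-spin limit (t₂g⁴ eg²) the orbital term is -0.4Δ_oct = -152 kJ/mol, with no excess pairing.
Low-spin t₂g⁶ eg⁰ gives -2.4Δ_oct = -914 kJ/mol, but forming 2 extra pairs costs 2P = 636 kJ/mol, so E(LS) = -914 + 636 = -278 kJ/mol.
The difference is -278 − (-152) = -126 kJ/mol, so low-spin lies lower.

-126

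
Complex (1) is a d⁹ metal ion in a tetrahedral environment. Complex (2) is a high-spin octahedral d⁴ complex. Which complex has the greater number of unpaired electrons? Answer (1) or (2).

(1): With tetrahedral geometry the complex is necessarily high-spin; e^4 t2^5 → 1 unpaired.
(2): t2g^3 e_g^1 → 4 unpaired.
So (2) has more unpaired electrons.

(2)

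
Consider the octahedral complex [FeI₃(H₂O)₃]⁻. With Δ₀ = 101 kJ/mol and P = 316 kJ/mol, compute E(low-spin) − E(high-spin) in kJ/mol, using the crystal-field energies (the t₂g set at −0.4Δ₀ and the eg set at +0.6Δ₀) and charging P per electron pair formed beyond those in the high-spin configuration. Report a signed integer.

430

Ligand charges: 3×(-1) from I⁻ and 3×(+0) from H₂O sum to -3; with overall charge -1, Fe is +2.
Fe is in group 8, so Fe²⁺ is d⁶ (8 − 2 = 6).
High-spin: t₂g⁴ eg², CFSE = -0.4Δ₀ = -40 kJ/mol.
For low-spin the configuration is t₂g⁶ eg⁰: orbital energy -2.4 × 101 = -242 kJ/mol, and 2 additional pairs relative to high-spin add 632 kJ/mol, giving 390 kJ/mol.
E(LS) − E(HS) = 390 − (-40) = 430 kJ/mol.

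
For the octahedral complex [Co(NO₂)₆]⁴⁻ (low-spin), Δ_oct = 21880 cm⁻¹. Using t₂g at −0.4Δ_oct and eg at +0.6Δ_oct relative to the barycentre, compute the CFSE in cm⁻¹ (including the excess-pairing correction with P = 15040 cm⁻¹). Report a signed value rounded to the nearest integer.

-24344

Each NO₂⁻ contributes -1; 6 × (-1) = -6. With overall charge -4, Co is in the +2 oxidation state.
Co sits in group 9; removing 2 electrons leaves Co²⁺ with 9 − 2 = 7 d electrons.
The d⁷ electrons fill as t₂g⁶ eg¹.
The orbital stabilization is -1.8Δ_oct = -1.8 × 21880 = -39384 cm⁻¹.
Pairing penalty: 3 pairs vs 2 in the high-spin reference → 1 extra × P = 15040 cm⁻¹.
Overall CFSE = -39384 + 15040 = -24344 cm⁻¹.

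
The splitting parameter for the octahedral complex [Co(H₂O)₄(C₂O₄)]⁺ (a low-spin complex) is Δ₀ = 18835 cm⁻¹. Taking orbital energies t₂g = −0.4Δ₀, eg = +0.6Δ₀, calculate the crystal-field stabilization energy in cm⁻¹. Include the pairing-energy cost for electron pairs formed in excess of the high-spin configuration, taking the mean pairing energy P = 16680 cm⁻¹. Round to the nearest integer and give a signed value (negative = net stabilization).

-11844

Ligand charges: 4×(+0) from H₂O and 1×(-2) from C₂O₄²⁻ sum to -2; with overall charge +1, Co is +3.
Co sits in group 9; removing 3 electrons leaves Co³⁺ with 9 − 3 = 6 d electrons.
The d⁶ electrons fill as t₂g⁶ eg⁰.
Orbital CFSE = 6(-0.4) + 0(0.6) = -2.4Δ₀ = -2.4 × 18835 = -45204 cm⁻¹.
Relative to high-spin t₂g⁴ eg² (1 paired), the low-spin configuration has 2 additional pairs, contributing +2 × 16680 = +33360 cm⁻¹.
Combining: -45204 + 33360 = -11844 cm⁻¹.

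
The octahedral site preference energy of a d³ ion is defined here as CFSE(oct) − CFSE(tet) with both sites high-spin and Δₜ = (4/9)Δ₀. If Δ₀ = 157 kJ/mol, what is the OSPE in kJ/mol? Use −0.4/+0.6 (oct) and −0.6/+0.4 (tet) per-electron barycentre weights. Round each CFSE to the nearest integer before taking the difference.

Octahedral high-spin t₂g³ eg⁰: CFSE = -1.2 × 157 = -188 kJ/mol.
Tetrahedral: e² t₂¹, CFSE = 2(−0.6) + 1(+0.4) = -0.8Δₜ = -0.8 × (4/9) × 157 = -56 kJ/mol.
OSPE = -188 − (-56) = -132 kJ/mol.

-132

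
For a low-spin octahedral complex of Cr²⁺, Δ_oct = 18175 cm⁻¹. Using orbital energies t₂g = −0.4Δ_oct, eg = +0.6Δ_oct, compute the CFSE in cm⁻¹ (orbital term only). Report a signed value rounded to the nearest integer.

-29080

Group 6 minus oxidation state +2 gives a d⁴ configuration for Cr²⁺.
The d⁴ electrons fill as t₂g⁴ eg⁰.
CFSE(orbital) = 4×(-0.4Δ_oct) + 0×(0.6Δ_oct) = -1.6Δ_oct; with Δ_oct = 18175 cm⁻¹ that is -29080 cm⁻¹.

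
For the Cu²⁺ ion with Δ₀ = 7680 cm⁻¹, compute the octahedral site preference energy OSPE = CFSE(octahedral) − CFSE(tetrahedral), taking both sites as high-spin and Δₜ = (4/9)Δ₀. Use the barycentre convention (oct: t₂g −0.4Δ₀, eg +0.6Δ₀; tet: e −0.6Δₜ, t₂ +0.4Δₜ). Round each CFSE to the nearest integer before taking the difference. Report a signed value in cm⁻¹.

Group 11 minus oxidation state +2 gives a d⁹ configuration for Cu²⁺.
Octahedral (high-spin): t₂g⁶ eg³, CFSE = 6(−0.4) + 3(+0.6) = -0.6Δ₀ = -0.6 × 7680 = -4608 cm⁻¹.
Tetrahedral: e⁴ t₂⁵, CFSE = 4(−0.6) + 5(+0.4) = -0.4Δₜ = -0.4 × (4/9) × 7680 = -1365 cm⁻¹.
OSPE = CFSE(oct) − CFSE(tet) = -4608 − (-1365) = -3243 cm⁻¹.

-3243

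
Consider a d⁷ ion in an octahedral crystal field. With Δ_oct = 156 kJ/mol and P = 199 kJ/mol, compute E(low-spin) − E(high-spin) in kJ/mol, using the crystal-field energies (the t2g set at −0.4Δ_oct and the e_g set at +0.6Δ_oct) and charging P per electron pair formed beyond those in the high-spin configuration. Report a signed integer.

High-spin d⁷ fills as t2g^5 e_g^2 with CFSE 5(−0.4) + 2(+0.6) = -0.8Δ_oct = -125 kJ/mol.
Low-spin t2g^6 e_g^1 gives -1.8Δ_oct = -281 kJ/mol, but forming 1 extra pair costs 1P = 199 kJ/mol, so E(LS) = -281 + 199 = -82 kJ/mol.
The difference is -82 − (-125) = 43 kJ/mol, so high-spin lies lower.

43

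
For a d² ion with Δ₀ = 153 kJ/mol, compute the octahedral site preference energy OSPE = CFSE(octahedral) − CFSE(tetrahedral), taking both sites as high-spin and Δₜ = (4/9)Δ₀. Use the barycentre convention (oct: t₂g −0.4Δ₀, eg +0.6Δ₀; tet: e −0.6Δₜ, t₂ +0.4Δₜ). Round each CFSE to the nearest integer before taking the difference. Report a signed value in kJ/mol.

Octahedral (high-spin): t₂g² eg⁰, CFSE = 2(−0.4) + 0(+0.6) = -0.8Δ₀ = -0.8 × 153 = -122 kJ/mol.
Tetrahedral: e² t₂⁰, CFSE = 2(−0.6) + 0(+0.4) = -1.2Δₜ = -1.2 × (4/9) × 153 = -82 kJ/mol.
OSPE = CFSE(oct) − CFSE(tet) = -122 − (-82) = -40 kJ/mol.

-40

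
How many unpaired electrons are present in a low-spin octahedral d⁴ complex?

2

Configuration: t₂g⁴ eg⁰, giving 2 unpaired electrons.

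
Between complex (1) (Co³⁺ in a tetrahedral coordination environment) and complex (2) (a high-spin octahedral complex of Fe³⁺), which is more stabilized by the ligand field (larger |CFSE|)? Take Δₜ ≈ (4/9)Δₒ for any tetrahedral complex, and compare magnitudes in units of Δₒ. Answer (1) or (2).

(1): Co is in group 9, so Co³⁺ is d⁶ (9 − 3 = 6); Tetrahedral fields are weak (Δₜ ≈ 4/9 Δₒ), so electrons fill high-spin; e^3 t2^3, CFSE = -0.6Δₜ ≈ -0.27Δₒ.
(2): Fe sits in group 8; removing 3 electrons leaves Fe³⁺ with 8 − 3 = 5 d electrons; t2g^3 e_g^2, CFSE = 0.0Δₒ.
So (1) has the larger |CFSE|.

(1)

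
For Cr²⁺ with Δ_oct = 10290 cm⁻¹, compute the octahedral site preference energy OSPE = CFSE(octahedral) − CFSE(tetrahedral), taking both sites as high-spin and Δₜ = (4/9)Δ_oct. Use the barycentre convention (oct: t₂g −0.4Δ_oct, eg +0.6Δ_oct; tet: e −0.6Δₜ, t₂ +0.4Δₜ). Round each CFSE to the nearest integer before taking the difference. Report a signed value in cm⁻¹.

Group 6 minus oxidation state +2 gives a d⁴ configuration for Cr²⁺.
In an octahedral site d⁴ (HS) is t₂g³ eg¹, giving CFSE(oct) = -0.6Δ_oct = -6174 cm⁻¹.
Tetrahedral e² t₂² gives -0.4Δₜ = -0.4 × (4/9) × 10290 = -1829 cm⁻¹.
OSPE = -6174 − (-1829) = -4345 cm⁻¹.

-4345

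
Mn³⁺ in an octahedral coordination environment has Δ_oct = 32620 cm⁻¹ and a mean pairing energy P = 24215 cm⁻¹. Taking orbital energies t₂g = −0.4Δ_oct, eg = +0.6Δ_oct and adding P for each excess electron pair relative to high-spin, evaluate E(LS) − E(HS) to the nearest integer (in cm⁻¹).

-8405

Mn³⁺: group 7, so d-count = 7 − 3 = 4.
In the high-spin limit (t₂g³ eg¹) the orbital term is -0.6Δ_oct = -19572 cm⁻¹, with no excess pairing.
Low-spin: t₂g⁴ eg⁰, orbital CFSE = -1.6Δ_oct = -52192 cm⁻¹; plus 1 excess pair × P = +24215 cm⁻¹; total -27977 cm⁻¹.
The difference is -27977 − (-19572) = -8405 cm⁻¹, so low-spin lies lower.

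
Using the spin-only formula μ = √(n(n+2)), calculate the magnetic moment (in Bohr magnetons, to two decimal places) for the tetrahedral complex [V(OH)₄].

Each OH⁻ contributes -1; 4 × (-1) = -4. With overall charge +0, V is in the +4 oxidation state.
Group 5 minus oxidation state +4 gives a d¹ configuration for V⁴⁺.
With tetrahedral geometry the complex is necessarily high-spin.
Configuration: e¹ t₂⁰ → 1 unpaired electron.
μ(spin-only) = √[1(1+2)] = √3 ≈ 1.73 Bohr magnetons.

1.73 Bohr magnetons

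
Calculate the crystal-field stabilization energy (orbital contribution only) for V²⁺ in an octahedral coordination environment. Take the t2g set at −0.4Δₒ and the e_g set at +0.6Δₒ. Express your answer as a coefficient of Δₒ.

Group 5 minus oxidation state +2 gives a d³ configuration for V²⁺.
Configuration: t2g^3 e_g^0.
CFSE = 3(-0.4Δₒ) + 0(0.6Δₒ) = -1.2Δₒ + 0.0Δₒ = -1.2Δₒ.

-1.2 Δₒ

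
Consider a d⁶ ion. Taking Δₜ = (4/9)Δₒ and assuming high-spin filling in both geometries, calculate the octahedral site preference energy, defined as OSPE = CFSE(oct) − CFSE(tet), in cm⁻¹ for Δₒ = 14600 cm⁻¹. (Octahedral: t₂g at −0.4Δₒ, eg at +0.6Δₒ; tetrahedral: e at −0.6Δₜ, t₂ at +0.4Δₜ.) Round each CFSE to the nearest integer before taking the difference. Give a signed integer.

Octahedral high-spin t2g^4 e_g^2: CFSE = -0.4 × 14600 = -5840 cm⁻¹.
Tetrahedral e^3 t2^3 gives -0.6Δₜ = -0.6 × (4/9) × 14600 = -3893 cm⁻¹.
OSPE = -5840 − (-3893) = -1947 cm⁻¹.

-1947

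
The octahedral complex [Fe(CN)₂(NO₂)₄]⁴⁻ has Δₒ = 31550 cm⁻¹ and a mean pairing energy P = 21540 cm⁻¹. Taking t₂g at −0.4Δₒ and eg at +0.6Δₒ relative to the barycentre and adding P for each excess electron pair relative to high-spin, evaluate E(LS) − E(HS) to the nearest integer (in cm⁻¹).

Ligand charges: 2×(-1) from CN⁻ and 4×(-1) from NO₂⁻ sum to -6; with overall charge -4, Fe is +2.
Fe²⁺: group 8, so d-count = 8 − 2 = 6.
High-spin: t₂g⁴ eg², CFSE = -0.4Δₒ = -12620 cm⁻¹.
Low-spin: t₂g⁶ eg⁰, orbital CFSE = -2.4Δₒ = -75720 cm⁻¹; plus 2 excess pairs × P = +43080 cm⁻¹; total -32640 cm⁻¹.
The difference is -32640 − (-12620) = -20020 cm⁻¹, so low-spin lies lower.

-20020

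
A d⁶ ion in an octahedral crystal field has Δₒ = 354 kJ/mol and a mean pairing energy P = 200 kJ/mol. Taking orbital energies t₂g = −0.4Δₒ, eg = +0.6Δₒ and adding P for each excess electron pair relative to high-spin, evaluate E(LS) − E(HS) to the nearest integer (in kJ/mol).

-308

High-spin: t₂g⁴ eg², CFSE = -0.4Δₒ = -142 kJ/mol.
For low-spin the configuration is t₂g⁶ eg⁰: orbital energy -2.4 × 354 = -850 kJ/mol, and 2 additional pairs relative to high-spin add 400 kJ/mol, giving -450 kJ/mol.
E(LS) − E(HS) = -450 − (-142) = -308 kJ/mol.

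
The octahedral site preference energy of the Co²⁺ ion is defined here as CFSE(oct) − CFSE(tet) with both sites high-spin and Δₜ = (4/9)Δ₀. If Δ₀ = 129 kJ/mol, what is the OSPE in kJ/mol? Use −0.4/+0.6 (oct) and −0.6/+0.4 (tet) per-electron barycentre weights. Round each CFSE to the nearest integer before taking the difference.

-34

Co sits in group 9; removing 2 electrons leaves Co²⁺ with 9 − 2 = 7 d electrons.
Octahedral high-spin t₂g⁵ eg²: CFSE = -0.8 × 129 = -103 kJ/mol.
Tetrahedral: e⁴ t₂³, CFSE = 4(−0.6) + 3(+0.4) = -1.2Δₜ = -1.2 × (4/9) × 129 = -69 kJ/mol.
Subtracting, OSPE = -103 − (-69) = -34 kJ/mol.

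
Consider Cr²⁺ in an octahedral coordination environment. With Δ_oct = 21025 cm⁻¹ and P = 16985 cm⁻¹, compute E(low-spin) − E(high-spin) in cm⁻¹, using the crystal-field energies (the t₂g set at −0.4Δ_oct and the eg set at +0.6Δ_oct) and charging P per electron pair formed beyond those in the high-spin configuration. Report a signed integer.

Cr sits in group 6; removing 2 electrons leaves Cr²⁺ with 6 − 2 = 4 d electrons.
High-spin: t₂g³ eg¹, CFSE = -0.6Δ_oct = -12615 cm⁻¹.
Low-spin: t₂g⁴ eg⁰, orbital CFSE = -1.6Δ_oct = -33640 cm⁻¹; plus 1 excess pair × P = +16985 cm⁻¹; total -16655 cm⁻¹.
Thus E(LS) − E(HS) = -4040 cm⁻¹.

-4040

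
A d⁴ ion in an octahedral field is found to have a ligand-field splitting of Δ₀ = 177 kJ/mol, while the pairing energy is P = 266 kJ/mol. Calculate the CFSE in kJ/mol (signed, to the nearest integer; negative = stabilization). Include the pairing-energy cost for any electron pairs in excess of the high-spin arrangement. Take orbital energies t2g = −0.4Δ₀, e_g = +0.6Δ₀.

-106

With Δ₀ < P the complex is high-spin.
That gives t2g^3 e_g^1.
Orbital CFSE = -0.6Δ₀ = -0.6 × 177 = -106 kJ/mol.
High-spin has no excess pairs, so no pairing correction applies.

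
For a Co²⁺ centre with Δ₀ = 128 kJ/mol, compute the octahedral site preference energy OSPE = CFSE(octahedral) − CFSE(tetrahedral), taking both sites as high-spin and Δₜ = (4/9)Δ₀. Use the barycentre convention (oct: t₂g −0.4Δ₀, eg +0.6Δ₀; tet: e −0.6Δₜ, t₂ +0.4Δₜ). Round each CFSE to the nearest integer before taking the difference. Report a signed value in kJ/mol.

Co sits in group 9; removing 2 electrons leaves Co²⁺ with 9 − 2 = 7 d electrons.
In an octahedral site d⁷ (HS) is t2g^5 e_g^2, giving CFSE(oct) = -0.8Δ₀ = -102 kJ/mol.
In a tetrahedral site the filling is e^4 t2^3: CFSE(tet) = -1.2Δₜ = -1.2 × (4/9)(128) = -68 kJ/mol.
OSPE = CFSE(oct) − CFSE(tet) = -102 − (-68) = -34 kJ/mol.

-34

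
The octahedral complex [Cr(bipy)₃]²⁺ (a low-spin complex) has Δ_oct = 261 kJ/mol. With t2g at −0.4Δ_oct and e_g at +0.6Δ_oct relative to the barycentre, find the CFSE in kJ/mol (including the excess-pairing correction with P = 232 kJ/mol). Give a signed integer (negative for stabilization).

-186

bipy is neutral, so the +2 overall charge sits on Cr: oxidation state +2.
Cr is in group 6, so Cr²⁺ is d⁴ (6 − 2 = 4).
Configuration: t2g^4 e_g^0.
Orbital CFSE = 4(-0.4) + 0(0.6) = -1.6Δ_oct = -1.6 × 261 = -418 kJ/mol.
Relative to high-spin t2g^3 e_g^1 (0 paired), the low-spin configuration has 1 additional pair, contributing +1 × 232 = +232 kJ/mol.
Net CFSE = -418 + 232 = -186 kJ/mol.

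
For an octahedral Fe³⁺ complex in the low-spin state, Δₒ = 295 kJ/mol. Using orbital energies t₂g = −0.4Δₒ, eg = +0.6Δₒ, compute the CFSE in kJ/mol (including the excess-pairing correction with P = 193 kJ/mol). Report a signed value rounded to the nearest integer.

-204

Group 8 minus oxidation state +3 gives a d⁵ configuration for Fe³⁺.
The d⁵ electrons fill as t₂g⁵ eg⁰.
The orbital stabilization is -2.0Δₒ = -2.0 × 295 = -590 kJ/mol.
Pairing penalty: 2 pairs vs 0 in the high-spin reference → 2 extra × P = 386 kJ/mol.
Combining: -590 + 386 = -204 kJ/mol.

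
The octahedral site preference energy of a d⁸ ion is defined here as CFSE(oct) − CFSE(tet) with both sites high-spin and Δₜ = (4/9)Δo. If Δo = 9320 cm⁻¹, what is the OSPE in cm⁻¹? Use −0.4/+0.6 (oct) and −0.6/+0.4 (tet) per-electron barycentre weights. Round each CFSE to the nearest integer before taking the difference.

-7870

In an octahedral site d⁸ (HS) is t₂g⁶ eg², giving CFSE(oct) = -1.2Δo = -11184 cm⁻¹.
Tetrahedral: e⁴ t₂⁴, CFSE = 4(−0.6) + 4(+0.4) = -0.8Δₜ = -0.8 × (4/9) × 9320 = -3314 cm⁻¹.
OSPE = CFSE(oct) − CFSE(tet) = -11184 − (-3314) = -7870 cm⁻¹.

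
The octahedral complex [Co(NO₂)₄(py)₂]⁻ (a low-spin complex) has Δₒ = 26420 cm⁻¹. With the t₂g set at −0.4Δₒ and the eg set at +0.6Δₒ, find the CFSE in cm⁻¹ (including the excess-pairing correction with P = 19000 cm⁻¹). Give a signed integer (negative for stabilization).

Ligand charges: 4×(-1) from NO₂⁻ and 2×(+0) from py sum to -4; with overall charge -1, Co is +3.
Co³⁺: group 9, so d-count = 9 − 3 = 6.
The d⁶ electrons fill as t₂g⁶ eg⁰.
CFSE(orbital) = 6×(-0.4Δₒ) + 0×(0.6Δₒ) = -2.4Δₒ; with Δₒ = 26420 cm⁻¹ that is -63408 cm⁻¹.
Pairing penalty: 3 pairs vs 1 in the high-spin reference → 2 extra × P = 38000 cm⁻¹.
Combining: -63408 + 38000 = -25408 cm⁻¹.

-25408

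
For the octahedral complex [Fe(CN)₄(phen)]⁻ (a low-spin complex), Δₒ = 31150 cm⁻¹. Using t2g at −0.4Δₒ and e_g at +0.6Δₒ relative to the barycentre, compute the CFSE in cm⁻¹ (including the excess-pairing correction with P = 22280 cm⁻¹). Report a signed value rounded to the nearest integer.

Ligand charges: 4×(-1) from CN⁻ and 1×(+0) from phen sum to -4; with overall charge -1, Fe is +3.
Fe sits in group 8; removing 3 electrons leaves Fe³⁺ with 8 − 3 = 5 d electrons.
The d⁵ electrons fill as t2g^5 e_g^0.
Orbital CFSE = 5(-0.4) + 0(0.6) = -2.0Δₒ = -2.0 × 31150 = -62300 cm⁻¹.
Pairing penalty: 2 pairs vs 0 in the high-spin reference → 2 extra × P = 44560 cm⁻¹.
Net CFSE = -62300 + 44560 = -17740 cm⁻¹.

-17740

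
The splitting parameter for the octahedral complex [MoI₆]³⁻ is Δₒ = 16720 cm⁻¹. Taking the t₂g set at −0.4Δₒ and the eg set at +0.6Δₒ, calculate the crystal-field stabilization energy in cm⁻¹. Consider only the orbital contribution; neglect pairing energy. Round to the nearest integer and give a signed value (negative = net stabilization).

-20064

Each I⁻ contributes -1; 6 × (-1) = -6. With overall charge -3, Mo is in the +3 oxidation state.
Mo sits in group 6; removing 3 electrons leaves Mo³⁺ with 6 − 3 = 3 d electrons.
For octahedral d³ the high- and low-spin configurations coincide.
Electron filling gives t₂g³ eg⁰.
The orbital stabilization is -1.2Δₒ = -1.2 × 16720 = -20064 cm⁻¹.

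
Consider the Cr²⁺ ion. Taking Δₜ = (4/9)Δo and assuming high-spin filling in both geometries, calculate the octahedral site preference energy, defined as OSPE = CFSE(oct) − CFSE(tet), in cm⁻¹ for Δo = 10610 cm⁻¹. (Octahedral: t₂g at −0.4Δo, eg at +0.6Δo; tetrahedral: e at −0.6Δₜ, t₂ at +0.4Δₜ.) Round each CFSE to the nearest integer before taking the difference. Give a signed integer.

Group 6 minus oxidation state +2 gives a d⁴ configuration for Cr²⁺.
Octahedral high-spin t2g^3 e_g^1: CFSE = -0.6 × 10610 = -6366 cm⁻¹.
Tetrahedral: e^2 t2^2, CFSE = 2(−0.6) + 2(+0.4) = -0.4Δₜ = -0.4 × (4/9) × 10610 = -1886 cm⁻¹.
OSPE = CFSE(oct) − CFSE(tet) = -6366 − (-1886) = -4480 cm⁻¹.

-4480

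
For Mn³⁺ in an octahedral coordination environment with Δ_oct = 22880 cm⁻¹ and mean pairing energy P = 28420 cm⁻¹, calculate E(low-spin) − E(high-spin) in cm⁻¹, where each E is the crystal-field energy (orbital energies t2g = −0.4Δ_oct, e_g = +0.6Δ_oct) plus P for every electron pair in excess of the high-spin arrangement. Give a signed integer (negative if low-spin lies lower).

5540

Mn is in group 7, so Mn³⁺ is d⁴ (7 − 3 = 4).
In the high-spin limit (t2g^3 e_g^1) the orbital term is -0.6Δ_oct = -13728 cm⁻¹, with no excess pairing.
For low-spin the configuration is t2g^4 e_g^0: orbital energy -1.6 × 22880 = -36608 cm⁻¹, and 1 additional pair relative to high-spin adds 28420 cm⁻¹, giving -8188 cm⁻¹.
The difference is -8188 − (-13728) = 5540 cm⁻¹, so high-spin lies lower.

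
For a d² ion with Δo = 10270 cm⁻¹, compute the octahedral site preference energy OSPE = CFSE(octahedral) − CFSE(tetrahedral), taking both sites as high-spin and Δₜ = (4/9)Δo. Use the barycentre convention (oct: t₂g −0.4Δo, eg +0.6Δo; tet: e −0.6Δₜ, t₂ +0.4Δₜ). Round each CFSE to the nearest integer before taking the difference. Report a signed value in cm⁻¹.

Octahedral high-spin t2g^2 e_g^0: CFSE = -0.8 × 10270 = -8216 cm⁻¹.
In a tetrahedral site the filling is e^2 t2^0: CFSE(tet) = -1.2Δₜ = -1.2 × (4/9)(10270) = -5477 cm⁻¹.
Subtracting, OSPE = -8216 − (-5477) = -2739 cm⁻¹.

-2739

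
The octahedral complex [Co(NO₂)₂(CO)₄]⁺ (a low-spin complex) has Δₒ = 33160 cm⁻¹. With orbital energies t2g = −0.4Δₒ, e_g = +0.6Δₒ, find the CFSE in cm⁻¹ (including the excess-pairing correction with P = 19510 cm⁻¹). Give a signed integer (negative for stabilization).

Ligand charges: 2×(-1) from NO₂⁻ and 4×(+0) from CO sum to -2; with overall charge +1, Co is +3.
Co sits in group 9; removing 3 electrons leaves Co³⁺ with 9 − 3 = 6 d electrons.
Electron filling gives t2g^6 e_g^0.
Orbital CFSE = 6(-0.4) + 0(0.6) = -2.4Δₒ = -2.4 × 33160 = -79584 cm⁻¹.
High-spin d⁶ would be t2g^4 e_g^2 with 1 pair; low-spin has 3, so 2 excess pairs cost +2P = +39020 cm⁻¹.
Overall CFSE = -79584 + 39020 = -40564 cm⁻¹.

-40564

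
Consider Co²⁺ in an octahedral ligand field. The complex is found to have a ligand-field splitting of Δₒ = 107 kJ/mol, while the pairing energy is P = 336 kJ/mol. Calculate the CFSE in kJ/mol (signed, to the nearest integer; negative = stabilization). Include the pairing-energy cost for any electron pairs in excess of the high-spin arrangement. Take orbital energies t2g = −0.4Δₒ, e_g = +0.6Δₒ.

-86

Co sits in group 9; removing 2 electrons leaves Co²⁺ with 9 − 2 = 7 d electrons.
Since Δₒ = 107 kJ/mol < P = 336 kJ/mol, the complex adopts the high-spin configuration.
That gives t2g^5 e_g^2.
Orbital CFSE = -0.8Δₒ = -0.8 × 107 = -86 kJ/mol.
High-spin has no excess pairs, so no pairing correction applies.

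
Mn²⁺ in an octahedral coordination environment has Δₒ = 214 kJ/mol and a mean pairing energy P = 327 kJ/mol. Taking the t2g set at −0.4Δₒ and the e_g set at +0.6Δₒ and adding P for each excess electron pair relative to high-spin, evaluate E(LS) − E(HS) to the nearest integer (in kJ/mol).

Mn is in group 7, so Mn²⁺ is d⁵ (7 − 2 = 5).
In the high-spin limit (t2g^3 e_g^2) the orbital term is 0.0Δₒ = 0 kJ/mol, with no excess pairing.
Low-spin: t2g^5 e_g^0, orbital CFSE = -2.0Δₒ = -428 kJ/mol; plus 2 excess pairs × P = +654 kJ/mol; total 226 kJ/mol.
E(LS) − E(HS) = 226 − (0) = 226 kJ/mol.

226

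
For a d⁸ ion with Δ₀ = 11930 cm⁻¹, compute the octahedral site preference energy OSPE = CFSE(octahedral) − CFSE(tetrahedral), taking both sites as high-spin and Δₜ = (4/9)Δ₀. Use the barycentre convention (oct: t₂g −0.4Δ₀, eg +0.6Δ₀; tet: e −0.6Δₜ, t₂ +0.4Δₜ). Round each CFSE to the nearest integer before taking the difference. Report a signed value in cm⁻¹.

In an octahedral site d⁸ (HS) is t₂g⁶ eg², giving CFSE(oct) = -1.2Δ₀ = -14316 cm⁻¹.
Tetrahedral e⁴ t₂⁴ gives -0.8Δₜ = -0.8 × (4/9) × 11930 = -4242 cm⁻¹.
OSPE = -14316 − (-4242) = -10074 cm⁻¹.

-10074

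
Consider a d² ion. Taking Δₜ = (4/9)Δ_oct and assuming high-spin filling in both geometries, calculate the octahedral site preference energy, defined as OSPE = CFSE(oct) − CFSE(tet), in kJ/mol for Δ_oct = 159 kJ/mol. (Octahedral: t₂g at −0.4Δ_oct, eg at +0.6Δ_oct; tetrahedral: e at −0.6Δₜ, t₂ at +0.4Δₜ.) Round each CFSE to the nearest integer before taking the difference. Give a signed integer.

Octahedral high-spin t2g^2 e_g^0: CFSE = -0.8 × 159 = -127 kJ/mol.
Tetrahedral e^2 t2^0 gives -1.2Δₜ = -1.2 × (4/9) × 159 = -85 kJ/mol.
OSPE = -127 − (-85) = -42 kJ/mol.

-42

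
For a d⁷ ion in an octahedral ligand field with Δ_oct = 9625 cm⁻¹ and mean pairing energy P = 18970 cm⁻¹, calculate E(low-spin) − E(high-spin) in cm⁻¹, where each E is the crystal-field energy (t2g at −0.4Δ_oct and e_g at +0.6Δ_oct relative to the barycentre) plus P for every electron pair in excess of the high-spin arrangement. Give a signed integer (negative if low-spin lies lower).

High-spin d⁷ fills as t2g^5 e_g^2 with CFSE 5(−0.4) + 2(+0.6) = -0.8Δ_oct = -7700 cm⁻¹.
Low-spin t2g^6 e_g^1 gives -1.8Δ_oct = -17325 cm⁻¹, but forming 1 extra pair costs 1P = 18970 cm⁻¹, so E(LS) = -17325 + 18970 = 1645 cm⁻¹.
Thus E(LS) − E(HS) = 9345 cm⁻¹.

9345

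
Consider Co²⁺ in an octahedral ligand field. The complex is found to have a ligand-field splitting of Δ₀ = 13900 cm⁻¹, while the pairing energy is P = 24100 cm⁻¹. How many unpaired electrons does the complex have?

Group 9 minus oxidation state +2 gives a d⁷ configuration for Co²⁺.
Since Δ₀ = 13900 cm⁻¹ < P = 24100 cm⁻¹, the complex adopts the high-spin configuration.
Filling d⁷ accordingly: t₂g⁵ eg².
Unpaired electrons: 3.

3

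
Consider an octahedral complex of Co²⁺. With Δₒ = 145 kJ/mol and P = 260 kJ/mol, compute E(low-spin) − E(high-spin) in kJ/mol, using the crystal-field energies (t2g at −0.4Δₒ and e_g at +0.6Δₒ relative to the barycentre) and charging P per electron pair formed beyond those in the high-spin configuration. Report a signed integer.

115

Group 9 minus oxidation state +2 gives a d⁷ configuration for Co²⁺.
In the high-spin limit (t2g^5 e_g^2) the orbital term is -0.8Δₒ = -116 kJ/mol, with no excess pairing.
Low-spin: t2g^6 e_g^1, orbital CFSE = -1.8Δₒ = -261 kJ/mol; plus 1 excess pair × P = +260 kJ/mol; total -1 kJ/mol.
E(LS) − E(HS) = -1 − (-116) = 115 kJ/mol.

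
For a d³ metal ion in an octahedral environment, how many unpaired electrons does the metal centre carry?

3

Configuration: t₂g³ eg⁰, giving 3 unpaired electrons.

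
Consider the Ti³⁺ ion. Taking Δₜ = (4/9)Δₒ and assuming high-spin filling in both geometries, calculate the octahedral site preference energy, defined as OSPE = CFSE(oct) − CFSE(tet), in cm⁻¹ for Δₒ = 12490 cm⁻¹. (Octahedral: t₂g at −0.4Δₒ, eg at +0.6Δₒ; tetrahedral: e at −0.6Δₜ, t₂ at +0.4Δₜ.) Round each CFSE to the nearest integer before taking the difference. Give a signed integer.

Ti sits in group 4; removing 3 electrons leaves Ti³⁺ with 4 − 3 = 1 d electrons.
In an octahedral site d¹ (HS) is t₂g¹ eg⁰, giving CFSE(oct) = -0.4Δₒ = -4996 cm⁻¹.
Tetrahedral e¹ t₂⁰ gives -0.6Δₜ = -0.6 × (4/9) × 12490 = -3331 cm⁻¹.
OSPE = -4996 − (-3331) = -1665 cm⁻¹.

-1665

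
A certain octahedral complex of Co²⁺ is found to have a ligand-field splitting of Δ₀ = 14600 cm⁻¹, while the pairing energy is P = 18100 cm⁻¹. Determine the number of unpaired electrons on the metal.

3

Co sits in group 9; removing 2 electrons leaves Co²⁺ with 9 − 2 = 7 d electrons.
With Δ₀ < P the complex is high-spin.
Filling d⁷ accordingly: t2g^5 e_g^2.
Unpaired electrons: 3.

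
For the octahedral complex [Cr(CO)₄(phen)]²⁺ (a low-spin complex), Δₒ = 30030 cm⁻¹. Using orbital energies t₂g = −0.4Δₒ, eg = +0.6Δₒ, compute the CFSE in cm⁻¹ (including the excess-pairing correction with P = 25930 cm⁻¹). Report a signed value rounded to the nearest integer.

-22118

Ligand charges: 4×(+0) from CO and 1×(+0) from phen sum to +0; with overall charge +2, Cr is +2.
Cr²⁺: group 6, so d-count = 6 − 2 = 4.
Configuration: t₂g⁴ eg⁰.
Orbital CFSE = 4(-0.4) + 0(0.6) = -1.6Δₒ = -1.6 × 30030 = -48048 cm⁻¹.
Pairing penalty: 1 pair vs 0 in the high-spin reference → 1 extra × P = 25930 cm⁻¹.
Combining: -48048 + 25930 = -22118 cm⁻¹.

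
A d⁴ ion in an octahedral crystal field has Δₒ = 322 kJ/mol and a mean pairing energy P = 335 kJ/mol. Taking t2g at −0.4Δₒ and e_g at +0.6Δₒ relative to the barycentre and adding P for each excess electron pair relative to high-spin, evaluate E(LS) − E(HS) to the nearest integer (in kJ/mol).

13

High-spin: t2g^3 e_g^1, CFSE = -0.6Δₒ = -193 kJ/mol.
For low-spin the configuration is t2g^4 e_g^0: orbital energy -1.6 × 322 = -515 kJ/mol, and 1 additional pair relative to high-spin adds 335 kJ/mol, giving -180 kJ/mol.
Thus E(LS) − E(HS) = 13 kJ/mol.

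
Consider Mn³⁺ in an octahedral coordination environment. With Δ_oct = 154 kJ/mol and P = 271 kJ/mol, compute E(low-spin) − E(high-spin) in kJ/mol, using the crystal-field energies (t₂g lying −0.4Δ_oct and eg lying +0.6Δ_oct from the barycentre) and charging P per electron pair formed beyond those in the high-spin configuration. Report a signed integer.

117

Mn sits in group 7; removing 3 electrons leaves Mn³⁺ with 7 − 3 = 4 d electrons.
In the high-spin limit (t₂g³ eg¹) the orbital term is -0.6Δ_oct = -92 kJ/mol, with no excess pairing.
For low-spin the configuration is t₂g⁴ eg⁰: orbital energy -1.6 × 154 = -246 kJ/mol, and 1 additional pair relative to high-spin adds 271 kJ/mol, giving 25 kJ/mol.
Thus E(LS) − E(HS) = 117 kJ/mol.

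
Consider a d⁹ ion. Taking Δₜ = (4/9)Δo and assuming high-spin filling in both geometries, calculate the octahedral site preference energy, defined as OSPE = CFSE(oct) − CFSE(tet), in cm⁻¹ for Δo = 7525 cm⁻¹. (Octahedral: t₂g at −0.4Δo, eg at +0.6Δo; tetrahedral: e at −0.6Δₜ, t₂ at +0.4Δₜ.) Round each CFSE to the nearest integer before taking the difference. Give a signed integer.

In an octahedral site d⁹ (HS) is t₂g⁶ eg³, giving CFSE(oct) = -0.6Δo = -4515 cm⁻¹.
Tetrahedral e⁴ t₂⁵ gives -0.4Δₜ = -0.4 × (4/9) × 7525 = -1338 cm⁻¹.
Subtracting, OSPE = -4515 − (-1338) = -3177 cm⁻¹.

-3177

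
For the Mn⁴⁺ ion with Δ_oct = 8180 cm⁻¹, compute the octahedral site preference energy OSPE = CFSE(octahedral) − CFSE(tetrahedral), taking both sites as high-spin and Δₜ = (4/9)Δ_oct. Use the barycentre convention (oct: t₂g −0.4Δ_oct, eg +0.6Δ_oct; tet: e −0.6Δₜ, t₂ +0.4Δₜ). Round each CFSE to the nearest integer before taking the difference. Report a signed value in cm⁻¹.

Group 7 minus oxidation state +4 gives a d³ configuration for Mn⁴⁺.
Octahedral high-spin t₂g³ eg⁰: CFSE = -1.2 × 8180 = -9816 cm⁻¹.
Tetrahedral e² t₂¹ gives -0.8Δₜ = -0.8 × (4/9) × 8180 = -2908 cm⁻¹.
OSPE = CFSE(oct) − CFSE(tet) = -9816 − (-2908) = -6908 cm⁻¹.

-6908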